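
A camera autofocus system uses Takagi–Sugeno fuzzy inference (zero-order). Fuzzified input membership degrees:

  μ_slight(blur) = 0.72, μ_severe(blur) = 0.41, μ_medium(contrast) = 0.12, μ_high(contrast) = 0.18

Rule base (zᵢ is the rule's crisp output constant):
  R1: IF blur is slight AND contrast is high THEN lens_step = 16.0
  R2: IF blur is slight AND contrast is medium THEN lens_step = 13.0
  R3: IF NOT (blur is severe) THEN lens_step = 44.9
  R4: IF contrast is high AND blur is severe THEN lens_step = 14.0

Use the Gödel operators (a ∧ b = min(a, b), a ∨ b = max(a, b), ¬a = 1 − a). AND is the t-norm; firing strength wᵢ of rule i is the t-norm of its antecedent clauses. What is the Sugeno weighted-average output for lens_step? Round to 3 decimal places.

31.263

R1 (z=16.0): slight=0.72, high=0.18; AND[min(a, b)] → w = 0.18
R2 (z=13.0): slight=0.72, medium=0.12; AND[min(a, b)] → w = 0.12
R3 (z=44.9): ¬severe=1−0.41=0.59 → w = 0.59
R4 (z=14.0): high=0.18, severe=0.41; AND[min(a, b)] → w = 0.18
Weighted average = (0.18·16.0 + 0.12·13.0 + 0.59·44.9 + 0.18·14.0) / (0.18 + 0.12 + 0.59 + 0.18)
  = 33.4510 / 1.0700 = 31.263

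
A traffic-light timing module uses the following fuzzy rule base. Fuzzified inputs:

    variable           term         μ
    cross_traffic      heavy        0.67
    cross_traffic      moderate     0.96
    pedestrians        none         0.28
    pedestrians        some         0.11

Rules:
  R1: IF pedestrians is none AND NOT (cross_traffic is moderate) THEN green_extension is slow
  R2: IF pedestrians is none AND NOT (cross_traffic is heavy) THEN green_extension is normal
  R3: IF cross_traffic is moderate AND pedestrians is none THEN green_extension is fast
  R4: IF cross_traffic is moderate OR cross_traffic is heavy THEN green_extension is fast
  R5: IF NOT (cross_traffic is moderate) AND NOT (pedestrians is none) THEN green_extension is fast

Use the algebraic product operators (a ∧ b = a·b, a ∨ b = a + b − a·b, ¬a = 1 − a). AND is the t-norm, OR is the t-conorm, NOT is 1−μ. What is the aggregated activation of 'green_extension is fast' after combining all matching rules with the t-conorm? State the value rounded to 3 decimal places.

R1: none=0.28, ¬moderate=1−0.96=0.04; AND[a·b] → w = 0.0112
R2: none=0.28, ¬heavy=1−0.67=0.33; AND[a·b] → w = 0.0924
R3: moderate=0.96, none=0.28; AND[a·b] → w = 0.2688
R4: moderate=0.96, heavy=0.67; OR[a + b − a·b] → w = 0.9868
R5: ¬moderate=1−0.96=0.04, ¬none=1−0.28=0.72; AND[a·b] → w = 0.0288
Rules with consequent 'fast': {R3, R4, R5} → strengths 0.2688, 0.9868, 0.0288
Aggregate via t-conorm [a + b − a·b]: 0.9906

0.991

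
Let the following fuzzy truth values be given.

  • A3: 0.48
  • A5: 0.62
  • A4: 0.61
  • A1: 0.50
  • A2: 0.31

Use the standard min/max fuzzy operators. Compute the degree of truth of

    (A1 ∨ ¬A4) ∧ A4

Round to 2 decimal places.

0.50

¬A4 = 1 − 0.61 = 0.39
A1 ∨ ¬A4 = max(a, b) on (0.50, 0.39) = 0.50
(A1 ∨ ¬A4) ∧ A4 = min(a, b) on (0.50, 0.61) = 0.50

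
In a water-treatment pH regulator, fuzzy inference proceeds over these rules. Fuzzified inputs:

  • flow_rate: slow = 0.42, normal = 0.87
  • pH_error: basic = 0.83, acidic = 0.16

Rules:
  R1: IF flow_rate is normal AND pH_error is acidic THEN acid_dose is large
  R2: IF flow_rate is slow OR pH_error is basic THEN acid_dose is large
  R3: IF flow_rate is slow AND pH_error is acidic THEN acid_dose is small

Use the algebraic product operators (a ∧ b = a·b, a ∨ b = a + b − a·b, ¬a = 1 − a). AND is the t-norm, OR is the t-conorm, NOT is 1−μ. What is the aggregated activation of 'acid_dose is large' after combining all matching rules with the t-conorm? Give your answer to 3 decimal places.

0.915

R1: normal=0.87, acidic=0.16; AND[a·b] → w = 0.1392
R2: slow=0.42, basic=0.83; OR[a + b − a·b] → w = 0.9014
R3: slow=0.42, acidic=0.16; AND[a·b] → w = 0.0672
Rules with consequent 'large': {R1, R2} → strengths 0.1392, 0.9014
Aggregate via t-conorm [a + b − a·b]: 0.9151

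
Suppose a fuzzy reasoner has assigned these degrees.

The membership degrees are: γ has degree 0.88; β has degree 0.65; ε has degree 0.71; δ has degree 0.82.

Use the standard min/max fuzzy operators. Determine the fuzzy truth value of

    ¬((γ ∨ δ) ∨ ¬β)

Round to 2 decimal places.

0.12

γ ∨ δ = max(a, b) on (0.88, 0.82) = 0.88
¬β = 1 − 0.65 = 0.35
(γ ∨ δ) ∨ ¬β = max(a, b) on (0.88, 0.35) = 0.88
¬((γ ∨ δ) ∨ ¬β) = 1 − 0.88 = 0.12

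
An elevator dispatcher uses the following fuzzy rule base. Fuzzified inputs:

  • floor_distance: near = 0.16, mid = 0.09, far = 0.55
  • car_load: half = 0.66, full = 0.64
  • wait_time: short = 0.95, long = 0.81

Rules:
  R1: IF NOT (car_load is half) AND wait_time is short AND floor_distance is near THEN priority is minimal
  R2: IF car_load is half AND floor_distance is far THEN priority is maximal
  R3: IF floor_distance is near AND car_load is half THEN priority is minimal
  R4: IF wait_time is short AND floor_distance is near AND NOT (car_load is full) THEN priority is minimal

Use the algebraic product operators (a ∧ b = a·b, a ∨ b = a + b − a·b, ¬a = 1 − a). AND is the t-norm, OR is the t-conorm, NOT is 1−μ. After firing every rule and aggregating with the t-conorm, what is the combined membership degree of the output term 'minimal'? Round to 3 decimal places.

R1: ¬half=1−0.66=0.34, short=0.95, near=0.16; AND[a·b] → w = 0.0517
R2: half=0.66, far=0.55; AND[a·b] → w = 0.3630
R3: near=0.16, half=0.66; AND[a·b] → w = 0.1056
R4: short=0.95, near=0.16, ¬full=1−0.64=0.36; AND[a·b] → w = 0.0547
Rules with consequent 'minimal': {R1, R3, R4} → strengths 0.0517, 0.1056, 0.0547
Aggregate via t-conorm [a + b − a·b]: 0.1982

0.198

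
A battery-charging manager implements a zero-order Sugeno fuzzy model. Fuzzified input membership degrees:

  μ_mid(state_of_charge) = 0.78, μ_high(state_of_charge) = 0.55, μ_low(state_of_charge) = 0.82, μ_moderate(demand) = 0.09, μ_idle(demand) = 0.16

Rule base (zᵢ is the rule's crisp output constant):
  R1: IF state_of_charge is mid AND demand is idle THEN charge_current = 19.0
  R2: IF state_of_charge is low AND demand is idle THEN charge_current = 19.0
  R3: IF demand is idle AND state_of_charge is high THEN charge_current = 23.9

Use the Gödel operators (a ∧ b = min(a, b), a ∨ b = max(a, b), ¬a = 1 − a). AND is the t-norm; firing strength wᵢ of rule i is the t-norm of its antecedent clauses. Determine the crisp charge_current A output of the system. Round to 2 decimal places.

20.63

R1 (z=19.0): mid=0.78, idle=0.16; AND[min(a, b)] → w = 0.16
R2 (z=19.0): low=0.82, idle=0.16; AND[min(a, b)] → w = 0.16
R3 (z=23.9): idle=0.16, high=0.55; AND[min(a, b)] → w = 0.16
Weighted average = (0.16·19.0 + 0.16·19.0 + 0.16·23.9) / (0.16 + 0.16 + 0.16)
  = 9.9040 / 0.4800 = 20.63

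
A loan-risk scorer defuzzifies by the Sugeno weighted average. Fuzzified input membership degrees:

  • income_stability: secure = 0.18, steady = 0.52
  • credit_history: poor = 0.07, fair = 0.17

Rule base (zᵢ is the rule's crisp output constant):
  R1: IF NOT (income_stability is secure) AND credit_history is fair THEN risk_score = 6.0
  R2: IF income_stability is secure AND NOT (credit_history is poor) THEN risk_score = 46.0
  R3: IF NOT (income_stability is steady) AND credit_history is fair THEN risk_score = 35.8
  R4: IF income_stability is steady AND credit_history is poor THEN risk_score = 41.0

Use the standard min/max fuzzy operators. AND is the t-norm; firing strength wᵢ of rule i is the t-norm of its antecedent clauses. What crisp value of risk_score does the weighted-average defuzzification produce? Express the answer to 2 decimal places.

30.94

R1 (z=6.0): ¬secure=1−0.18=0.82, fair=0.17; AND[min(a, b)] → w = 0.17
R2 (z=46.0): secure=0.18, ¬poor=1−0.07=0.93; AND[min(a, b)] → w = 0.18
R3 (z=35.8): ¬steady=1−0.52=0.48, fair=0.17; AND[min(a, b)] → w = 0.17
R4 (z=41.0): steady=0.52, poor=0.07; AND[min(a, b)] → w = 0.07
Weighted average = (0.17·6.0 + 0.18·46.0 + 0.17·35.8 + 0.07·41.0) / (0.17 + 0.18 + 0.17 + 0.07)
  = 18.2560 / 0.5900 = 30.94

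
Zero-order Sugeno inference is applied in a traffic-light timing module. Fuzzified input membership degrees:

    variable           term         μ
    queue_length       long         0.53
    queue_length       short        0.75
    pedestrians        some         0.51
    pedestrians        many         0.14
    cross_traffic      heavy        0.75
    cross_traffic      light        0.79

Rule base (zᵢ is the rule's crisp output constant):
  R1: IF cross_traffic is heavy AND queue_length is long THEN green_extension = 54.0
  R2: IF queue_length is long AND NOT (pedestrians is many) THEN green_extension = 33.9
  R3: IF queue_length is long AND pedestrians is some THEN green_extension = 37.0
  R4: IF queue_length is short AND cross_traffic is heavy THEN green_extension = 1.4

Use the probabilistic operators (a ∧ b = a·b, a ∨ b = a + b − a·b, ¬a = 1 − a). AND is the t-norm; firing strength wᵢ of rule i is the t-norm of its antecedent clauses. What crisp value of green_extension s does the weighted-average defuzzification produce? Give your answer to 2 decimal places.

R1 (z=54.0): heavy=0.75, long=0.53; AND[a·b] → w = 0.3975
R2 (z=33.9): long=0.53, ¬many=1−0.14=0.86; AND[a·b] → w = 0.4558
R3 (z=37.0): long=0.53, some=0.51; AND[a·b] → w = 0.2703
R4 (z=1.4): short=0.75, heavy=0.75; AND[a·b] → w = 0.5625
Weighted average = (0.3975·54.0 + 0.4558·33.9 + 0.2703·37.0 + 0.5625·1.4) / (0.3975 + 0.4558 + 0.2703 + 0.5625)
  = 47.7052 / 1.6861 = 28.29

28.29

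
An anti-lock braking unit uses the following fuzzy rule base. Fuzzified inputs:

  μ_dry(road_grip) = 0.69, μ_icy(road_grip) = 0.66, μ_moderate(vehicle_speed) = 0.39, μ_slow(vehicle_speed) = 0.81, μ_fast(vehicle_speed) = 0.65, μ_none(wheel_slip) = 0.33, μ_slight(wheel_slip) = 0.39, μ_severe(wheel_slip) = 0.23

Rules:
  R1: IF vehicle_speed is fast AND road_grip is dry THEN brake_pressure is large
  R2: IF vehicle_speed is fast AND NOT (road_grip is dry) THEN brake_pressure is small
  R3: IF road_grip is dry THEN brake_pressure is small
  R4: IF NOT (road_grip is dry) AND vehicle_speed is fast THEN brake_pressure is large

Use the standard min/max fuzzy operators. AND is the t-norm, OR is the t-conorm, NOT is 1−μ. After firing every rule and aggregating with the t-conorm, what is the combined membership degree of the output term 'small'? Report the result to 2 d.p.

R1: fast=0.65, dry=0.69; AND[min(a, b)] → w = 0.65
R2: fast=0.65, ¬dry=1−0.69=0.31; AND[min(a, b)] → w = 0.31
R3: dry=0.69 → w = 0.69
R4: ¬dry=1−0.69=0.31, fast=0.65; AND[min(a, b)] → w = 0.31
Rules with consequent 'small': {R2, R3} → strengths 0.31, 0.69
Aggregate via t-conorm [max(a, b)]: 0.69

0.69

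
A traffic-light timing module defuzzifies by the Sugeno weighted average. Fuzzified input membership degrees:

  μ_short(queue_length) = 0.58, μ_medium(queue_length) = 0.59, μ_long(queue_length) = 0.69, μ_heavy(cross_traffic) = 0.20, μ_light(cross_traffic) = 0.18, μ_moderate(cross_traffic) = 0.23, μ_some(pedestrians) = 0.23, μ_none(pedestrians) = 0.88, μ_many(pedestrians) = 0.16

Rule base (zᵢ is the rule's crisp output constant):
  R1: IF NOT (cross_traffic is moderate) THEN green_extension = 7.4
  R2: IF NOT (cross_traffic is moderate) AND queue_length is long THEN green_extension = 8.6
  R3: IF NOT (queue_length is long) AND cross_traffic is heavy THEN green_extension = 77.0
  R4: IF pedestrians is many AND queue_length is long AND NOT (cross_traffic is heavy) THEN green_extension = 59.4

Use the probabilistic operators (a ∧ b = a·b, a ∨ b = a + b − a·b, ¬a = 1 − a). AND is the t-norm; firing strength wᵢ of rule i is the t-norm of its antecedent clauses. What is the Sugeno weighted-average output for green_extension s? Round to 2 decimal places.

13.98

R1 (z=7.4): ¬moderate=1−0.23=0.77 → w = 0.7700
R2 (z=8.6): ¬moderate=1−0.23=0.77, long=0.69; AND[a·b] → w = 0.5313
R3 (z=77.0): ¬long=1−0.69=0.31, heavy=0.20; AND[a·b] → w = 0.0620
R4 (z=59.4): many=0.16, long=0.69, ¬heavy=1−0.20=0.80; AND[a·b] → w = 0.0883
Weighted average = (0.7700·7.4 + 0.5313·8.6 + 0.0620·77.0 + 0.0883·59.4) / (0.7700 + 0.5313 + 0.0620 + 0.0883)
  = 20.2874 / 1.4516 = 13.98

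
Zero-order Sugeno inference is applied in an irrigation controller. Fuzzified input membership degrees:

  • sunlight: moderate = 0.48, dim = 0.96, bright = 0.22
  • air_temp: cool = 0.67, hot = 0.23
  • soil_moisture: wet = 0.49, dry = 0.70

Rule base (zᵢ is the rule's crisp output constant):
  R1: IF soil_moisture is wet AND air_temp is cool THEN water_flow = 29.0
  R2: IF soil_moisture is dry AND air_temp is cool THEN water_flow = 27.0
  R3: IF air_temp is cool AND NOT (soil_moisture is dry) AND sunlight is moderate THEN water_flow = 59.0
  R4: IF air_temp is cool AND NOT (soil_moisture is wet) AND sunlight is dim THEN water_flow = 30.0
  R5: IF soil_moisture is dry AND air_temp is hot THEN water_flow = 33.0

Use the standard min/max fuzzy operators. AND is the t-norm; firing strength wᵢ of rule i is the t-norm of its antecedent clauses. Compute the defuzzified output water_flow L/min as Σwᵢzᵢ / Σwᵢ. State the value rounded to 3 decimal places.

33.132

R1 (z=29.0): wet=0.49, cool=0.67; AND[min(a, b)] → w = 0.49
R2 (z=27.0): dry=0.70, cool=0.67; AND[min(a, b)] → w = 0.67
R3 (z=59.0): cool=0.67, ¬dry=1−0.70=0.30, moderate=0.48; AND[min(a, b)] → w = 0.30
R4 (z=30.0): cool=0.67, ¬wet=1−0.49=0.51, dim=0.96; AND[min(a, b)] → w = 0.51
R5 (z=33.0): dry=0.70, hot=0.23; AND[min(a, b)] → w = 0.23
Weighted average = (0.49·29.0 + 0.67·27.0 + 0.30·59.0 + 0.51·30.0 + 0.23·33.0) / (0.49 + 0.67 + 0.30 + 0.51 + 0.23)
  = 72.8900 / 2.2000 = 33.132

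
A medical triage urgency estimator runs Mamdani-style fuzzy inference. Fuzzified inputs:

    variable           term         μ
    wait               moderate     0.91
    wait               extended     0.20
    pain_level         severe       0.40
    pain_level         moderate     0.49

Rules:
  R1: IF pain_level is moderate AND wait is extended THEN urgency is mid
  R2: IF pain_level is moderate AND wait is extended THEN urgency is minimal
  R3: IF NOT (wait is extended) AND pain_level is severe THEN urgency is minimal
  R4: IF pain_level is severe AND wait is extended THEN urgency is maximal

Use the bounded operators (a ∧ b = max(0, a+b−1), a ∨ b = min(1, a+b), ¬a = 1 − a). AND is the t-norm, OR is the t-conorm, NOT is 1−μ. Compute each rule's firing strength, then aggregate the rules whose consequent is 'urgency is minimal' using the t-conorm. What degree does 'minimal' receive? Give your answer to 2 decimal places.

0.20

R1: moderate=0.49, extended=0.20; AND[max(0, a+b−1)] → w = 0.00
R2: moderate=0.49, extended=0.20; AND[max(0, a+b−1)] → w = 0.00
R3: ¬extended=1−0.20=0.80, severe=0.40; AND[max(0, a+b−1)] → w = 0.20
R4: severe=0.40, extended=0.20; AND[max(0, a+b−1)] → w = 0.00
Rules with consequent 'minimal': {R2, R3} → strengths 0.00, 0.20
Aggregate via t-conorm [min(1, a+b)]: 0.20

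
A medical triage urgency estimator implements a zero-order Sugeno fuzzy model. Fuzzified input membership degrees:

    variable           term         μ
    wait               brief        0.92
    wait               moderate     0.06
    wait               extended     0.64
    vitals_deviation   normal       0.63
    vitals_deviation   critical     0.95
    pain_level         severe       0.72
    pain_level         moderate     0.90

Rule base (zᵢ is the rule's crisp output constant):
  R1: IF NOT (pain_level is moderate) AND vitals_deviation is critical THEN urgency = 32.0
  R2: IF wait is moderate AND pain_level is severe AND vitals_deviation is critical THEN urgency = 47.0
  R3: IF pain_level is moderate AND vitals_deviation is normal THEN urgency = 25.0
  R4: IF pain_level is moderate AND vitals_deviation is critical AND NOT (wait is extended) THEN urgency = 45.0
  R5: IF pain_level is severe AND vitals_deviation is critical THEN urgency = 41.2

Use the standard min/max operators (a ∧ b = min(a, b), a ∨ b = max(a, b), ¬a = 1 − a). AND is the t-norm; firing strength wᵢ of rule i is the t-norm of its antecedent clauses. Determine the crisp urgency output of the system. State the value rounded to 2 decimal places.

R1 (z=32.0): ¬moderate=1−0.90=0.10, critical=0.95; AND[min(a, b)] → w = 0.10
R2 (z=47.0): moderate=0.06, severe=0.72, critical=0.95; AND[min(a, b)] → w = 0.06
R3 (z=25.0): moderate=0.90, normal=0.63; AND[min(a, b)] → w = 0.63
R4 (z=45.0): moderate=0.90, critical=0.95, ¬extended=1−0.64=0.36; AND[min(a, b)] → w = 0.36
R5 (z=41.2): severe=0.72, critical=0.95; AND[min(a, b)] → w = 0.72
Weighted average = (0.10·32.0 + 0.06·47.0 + 0.63·25.0 + 0.36·45.0 + 0.72·41.2) / (0.10 + 0.06 + 0.63 + 0.36 + 0.72)
  = 67.6340 / 1.8700 = 36.17

36.17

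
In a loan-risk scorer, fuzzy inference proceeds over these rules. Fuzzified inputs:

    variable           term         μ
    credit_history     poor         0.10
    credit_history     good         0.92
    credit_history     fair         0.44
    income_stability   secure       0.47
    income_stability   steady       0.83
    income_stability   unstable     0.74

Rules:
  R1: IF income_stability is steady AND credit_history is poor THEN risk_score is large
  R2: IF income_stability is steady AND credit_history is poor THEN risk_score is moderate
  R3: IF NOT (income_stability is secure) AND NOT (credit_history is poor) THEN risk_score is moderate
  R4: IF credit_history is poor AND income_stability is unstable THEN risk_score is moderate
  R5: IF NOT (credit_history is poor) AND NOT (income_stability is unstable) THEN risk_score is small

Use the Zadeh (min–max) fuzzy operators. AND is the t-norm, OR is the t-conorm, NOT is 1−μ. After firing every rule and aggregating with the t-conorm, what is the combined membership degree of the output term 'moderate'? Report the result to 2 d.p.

0.53

R1: steady=0.83, poor=0.10; AND[min(a, b)] → w = 0.10
R2: steady=0.83, poor=0.10; AND[min(a, b)] → w = 0.10
R3: ¬secure=1−0.47=0.53, ¬poor=1−0.10=0.90; AND[min(a, b)] → w = 0.53
R4: poor=0.10, unstable=0.74; AND[min(a, b)] → w = 0.10
R5: ¬poor=1−0.10=0.90, ¬unstable=1−0.74=0.26; AND[min(a, b)] → w = 0.26
Rules with consequent 'moderate': {R2, R3, R4} → strengths 0.10, 0.53, 0.10
Aggregate via t-conorm [max(a, b)]: 0.53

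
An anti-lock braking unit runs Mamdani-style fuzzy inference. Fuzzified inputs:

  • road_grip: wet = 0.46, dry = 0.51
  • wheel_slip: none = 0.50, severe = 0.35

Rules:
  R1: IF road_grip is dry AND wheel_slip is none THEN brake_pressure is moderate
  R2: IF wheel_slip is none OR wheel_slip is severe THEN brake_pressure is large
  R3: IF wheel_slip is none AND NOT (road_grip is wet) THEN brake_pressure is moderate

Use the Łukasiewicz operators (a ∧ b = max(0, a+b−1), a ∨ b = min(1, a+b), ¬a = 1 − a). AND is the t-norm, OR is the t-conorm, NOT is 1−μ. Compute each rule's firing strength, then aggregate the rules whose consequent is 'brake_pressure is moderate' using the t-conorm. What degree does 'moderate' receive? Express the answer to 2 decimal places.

0.05

R1: dry=0.51, none=0.50; AND[max(0, a+b−1)] → w = 0.01
R2: none=0.50, severe=0.35; OR[min(1, a+b)] → w = 0.85
R3: none=0.50, ¬wet=1−0.46=0.54; AND[max(0, a+b−1)] → w = 0.04
Rules with consequent 'moderate': {R1, R3} → strengths 0.01, 0.04
Aggregate via t-conorm [min(1, a+b)]: 0.05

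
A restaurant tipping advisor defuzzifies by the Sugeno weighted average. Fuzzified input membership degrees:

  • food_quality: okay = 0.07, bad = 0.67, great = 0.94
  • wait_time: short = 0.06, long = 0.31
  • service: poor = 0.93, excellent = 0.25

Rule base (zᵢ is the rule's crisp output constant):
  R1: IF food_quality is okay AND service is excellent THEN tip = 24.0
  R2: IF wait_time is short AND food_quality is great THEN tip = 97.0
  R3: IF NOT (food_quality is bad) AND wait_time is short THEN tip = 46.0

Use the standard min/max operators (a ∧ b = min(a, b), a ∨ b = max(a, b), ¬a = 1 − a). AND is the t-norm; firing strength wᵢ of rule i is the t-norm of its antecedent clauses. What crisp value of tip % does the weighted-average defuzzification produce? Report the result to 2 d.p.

54.00

R1 (z=24.0): okay=0.07, excellent=0.25; AND[min(a, b)] → w = 0.07
R2 (z=97.0): short=0.06, great=0.94; AND[min(a, b)] → w = 0.06
R3 (z=46.0): ¬bad=1−0.67=0.33, short=0.06; AND[min(a, b)] → w = 0.06
Weighted average = (0.07·24.0 + 0.06·97.0 + 0.06·46.0) / (0.07 + 0.06 + 0.06)
  = 10.2600 / 0.1900 = 54.00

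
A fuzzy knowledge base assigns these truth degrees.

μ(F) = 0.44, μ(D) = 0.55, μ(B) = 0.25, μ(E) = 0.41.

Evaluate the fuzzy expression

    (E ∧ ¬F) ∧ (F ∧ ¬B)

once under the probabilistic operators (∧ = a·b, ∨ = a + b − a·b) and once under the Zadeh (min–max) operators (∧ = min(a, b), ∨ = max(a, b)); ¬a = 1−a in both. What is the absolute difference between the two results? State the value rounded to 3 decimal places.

Under probabilistic:
  ¬F = 1 − 0.4400 = 0.5600
  E ∧ ¬F = a·b on (0.4100, 0.5600) = 0.2296
  ¬B = 1 − 0.2500 = 0.7500
  F ∧ ¬B = a·b on (0.4400, 0.7500) = 0.3300
  (E ∧ ¬F) ∧ (F ∧ ¬B) = a·b on (0.2296, 0.3300) = 0.0758
  → value = 0.0758
Under Zadeh (min–max):
  ¬F = 1 − 0.44 = 0.56
  E ∧ ¬F = min(a, b) on (0.41, 0.56) = 0.41
  ¬B = 1 − 0.25 = 0.75
  F ∧ ¬B = min(a, b) on (0.44, 0.75) = 0.44
  (E ∧ ¬F) ∧ (F ∧ ¬B) = min(a, b) on (0.41, 0.44) = 0.41
  → value = 0.4100
|0.0758 − 0.4100| = 0.334

0.334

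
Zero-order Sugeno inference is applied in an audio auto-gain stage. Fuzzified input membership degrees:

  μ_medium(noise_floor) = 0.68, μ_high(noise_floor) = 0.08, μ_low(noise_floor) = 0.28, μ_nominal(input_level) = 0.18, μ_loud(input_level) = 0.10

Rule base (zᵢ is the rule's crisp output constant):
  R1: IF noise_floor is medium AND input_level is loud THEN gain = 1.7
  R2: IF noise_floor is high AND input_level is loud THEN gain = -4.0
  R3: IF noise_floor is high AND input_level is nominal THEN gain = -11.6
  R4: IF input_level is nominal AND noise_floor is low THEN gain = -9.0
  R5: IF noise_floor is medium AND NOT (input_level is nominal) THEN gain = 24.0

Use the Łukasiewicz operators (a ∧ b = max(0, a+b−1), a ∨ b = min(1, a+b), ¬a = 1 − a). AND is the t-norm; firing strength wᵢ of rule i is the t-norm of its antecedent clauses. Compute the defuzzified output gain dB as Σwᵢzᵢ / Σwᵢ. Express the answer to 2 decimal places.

R1 (z=1.7): medium=0.68, loud=0.10; AND[max(0, a+b−1)] → w = 0.00
R2 (z=-4.0): high=0.08, loud=0.10; AND[max(0, a+b−1)] → w = 0.00
R3 (z=-11.6): high=0.08, nominal=0.18; AND[max(0, a+b−1)] → w = 0.00
R4 (z=-9.0): nominal=0.18, low=0.28; AND[max(0, a+b−1)] → w = 0.00
R5 (z=24.0): medium=0.68, ¬nominal=1−0.18=0.82; AND[max(0, a+b−1)] → w = 0.50
Weighted average = (0.00·1.7 + 0.00·-4.0 + 0.00·-11.6 + 0.00·-9.0 + 0.50·24.0) / (0.00 + 0.00 + 0.00 + 0.00 + 0.50)
  = 12.0000 / 0.5000 = 24.00

24.00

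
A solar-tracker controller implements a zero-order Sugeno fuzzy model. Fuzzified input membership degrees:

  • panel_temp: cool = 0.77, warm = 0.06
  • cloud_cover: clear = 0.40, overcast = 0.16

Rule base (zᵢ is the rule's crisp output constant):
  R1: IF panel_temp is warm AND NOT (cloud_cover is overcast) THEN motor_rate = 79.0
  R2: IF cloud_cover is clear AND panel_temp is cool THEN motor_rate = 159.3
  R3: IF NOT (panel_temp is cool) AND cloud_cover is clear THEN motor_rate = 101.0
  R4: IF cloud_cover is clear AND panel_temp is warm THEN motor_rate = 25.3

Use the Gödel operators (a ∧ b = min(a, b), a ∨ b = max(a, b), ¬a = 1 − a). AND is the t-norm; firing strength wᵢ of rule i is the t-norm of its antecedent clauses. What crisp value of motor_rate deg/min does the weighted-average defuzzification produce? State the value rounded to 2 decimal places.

124.28

R1 (z=79.0): warm=0.06, ¬overcast=1−0.16=0.84; AND[min(a, b)] → w = 0.06
R2 (z=159.3): clear=0.40, cool=0.77; AND[min(a, b)] → w = 0.40
R3 (z=101.0): ¬cool=1−0.77=0.23, clear=0.40; AND[min(a, b)] → w = 0.23
R4 (z=25.3): clear=0.40, warm=0.06; AND[min(a, b)] → w = 0.06
Weighted average = (0.06·79.0 + 0.40·159.3 + 0.23·101.0 + 0.06·25.3) / (0.06 + 0.40 + 0.23 + 0.06)
  = 93.2080 / 0.7500 = 124.28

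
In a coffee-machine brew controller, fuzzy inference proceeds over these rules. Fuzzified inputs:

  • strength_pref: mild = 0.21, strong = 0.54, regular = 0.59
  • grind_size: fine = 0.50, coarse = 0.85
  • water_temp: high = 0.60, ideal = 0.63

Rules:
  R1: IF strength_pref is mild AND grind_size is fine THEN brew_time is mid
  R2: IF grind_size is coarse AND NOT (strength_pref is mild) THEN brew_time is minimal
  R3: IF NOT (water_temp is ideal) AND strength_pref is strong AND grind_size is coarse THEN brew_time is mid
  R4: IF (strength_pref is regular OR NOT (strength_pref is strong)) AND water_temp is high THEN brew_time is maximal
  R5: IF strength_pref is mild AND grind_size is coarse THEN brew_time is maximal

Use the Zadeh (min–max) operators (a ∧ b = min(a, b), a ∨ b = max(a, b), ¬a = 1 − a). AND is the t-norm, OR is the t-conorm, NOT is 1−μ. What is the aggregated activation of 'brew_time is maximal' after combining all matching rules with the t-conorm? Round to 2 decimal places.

0.59

R1: mild=0.21, fine=0.50; AND[min(a, b)] → w = 0.21
R2: coarse=0.85, ¬mild=1−0.21=0.79; AND[min(a, b)] → w = 0.79
R3: ¬ideal=1−0.63=0.37, strong=0.54, coarse=0.85; AND[min(a, b)] → w = 0.37
R4: (regular=0.59 OR ¬strong=1−0.54=0.46) = 0.59; AND[min(a, b)] with high=0.60 → w = 0.59
R5: mild=0.21, coarse=0.85; AND[min(a, b)] → w = 0.21
Rules with consequent 'maximal': {R4, R5} → strengths 0.59, 0.21
Aggregate via t-conorm [max(a, b)]: 0.59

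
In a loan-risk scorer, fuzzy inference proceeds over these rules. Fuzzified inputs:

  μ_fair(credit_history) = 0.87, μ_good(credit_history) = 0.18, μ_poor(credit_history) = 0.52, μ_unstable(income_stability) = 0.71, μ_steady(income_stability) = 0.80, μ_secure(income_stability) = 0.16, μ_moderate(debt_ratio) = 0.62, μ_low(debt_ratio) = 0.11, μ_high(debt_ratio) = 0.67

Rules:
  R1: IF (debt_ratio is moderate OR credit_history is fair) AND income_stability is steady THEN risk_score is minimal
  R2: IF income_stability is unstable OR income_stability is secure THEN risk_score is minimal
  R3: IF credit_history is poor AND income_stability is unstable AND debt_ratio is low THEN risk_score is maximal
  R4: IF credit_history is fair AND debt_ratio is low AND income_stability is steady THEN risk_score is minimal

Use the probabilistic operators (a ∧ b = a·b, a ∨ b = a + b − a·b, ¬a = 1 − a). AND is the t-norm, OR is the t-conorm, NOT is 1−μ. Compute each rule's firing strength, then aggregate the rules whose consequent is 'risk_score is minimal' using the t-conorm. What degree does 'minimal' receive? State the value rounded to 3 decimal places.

R1: (moderate=0.62 OR fair=0.87) = 0.9506; AND[a·b] with steady=0.80 → w = 0.7605
R2: unstable=0.71, secure=0.16; OR[a + b − a·b] → w = 0.7564
R3: poor=0.52, unstable=0.71, low=0.11; AND[a·b] → w = 0.0406
R4: fair=0.87, low=0.11, steady=0.80; AND[a·b] → w = 0.0766
Rules with consequent 'minimal': {R1, R2, R4} → strengths 0.7605, 0.7564, 0.0766
Aggregate via t-conorm [a + b − a·b]: 0.9461

0.946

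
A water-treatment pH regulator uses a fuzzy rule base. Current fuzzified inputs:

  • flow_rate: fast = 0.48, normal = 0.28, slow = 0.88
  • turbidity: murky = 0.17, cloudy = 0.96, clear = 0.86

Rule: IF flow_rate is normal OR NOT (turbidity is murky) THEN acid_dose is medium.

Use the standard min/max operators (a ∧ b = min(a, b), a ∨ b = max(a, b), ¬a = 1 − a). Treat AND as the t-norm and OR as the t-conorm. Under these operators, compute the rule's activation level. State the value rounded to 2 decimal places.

firing strength: normal=0.28, ¬murky=1−0.17=0.83; OR[max(a, b)] → w = 0.83

0.83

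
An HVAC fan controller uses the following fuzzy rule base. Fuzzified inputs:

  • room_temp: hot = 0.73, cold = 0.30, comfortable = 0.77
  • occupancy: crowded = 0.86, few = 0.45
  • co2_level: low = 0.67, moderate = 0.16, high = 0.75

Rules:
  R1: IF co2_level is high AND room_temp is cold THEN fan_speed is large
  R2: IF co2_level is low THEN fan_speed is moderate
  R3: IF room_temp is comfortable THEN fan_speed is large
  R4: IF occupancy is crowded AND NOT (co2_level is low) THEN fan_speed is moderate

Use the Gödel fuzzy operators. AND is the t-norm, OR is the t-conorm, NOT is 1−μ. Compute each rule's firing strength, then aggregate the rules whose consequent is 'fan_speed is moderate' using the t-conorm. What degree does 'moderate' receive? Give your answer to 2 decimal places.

0.67

R1: high=0.75, cold=0.30; AND[min(a, b)] → w = 0.30
R2: low=0.67 → w = 0.67
R3: comfortable=0.77 → w = 0.77
R4: crowded=0.86, ¬low=1−0.67=0.33; AND[min(a, b)] → w = 0.33
Rules with consequent 'moderate': {R2, R4} → strengths 0.67, 0.33
Aggregate via t-conorm [max(a, b)]: 0.67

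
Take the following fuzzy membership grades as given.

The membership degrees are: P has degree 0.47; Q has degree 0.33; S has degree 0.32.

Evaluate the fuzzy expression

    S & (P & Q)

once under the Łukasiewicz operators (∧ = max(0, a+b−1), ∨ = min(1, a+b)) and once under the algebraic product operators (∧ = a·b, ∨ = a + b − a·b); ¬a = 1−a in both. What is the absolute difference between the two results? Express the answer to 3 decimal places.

0.050

Under Łukasiewicz:
  P & Q = max(0, a+b−1) on (0.47, 0.33) = 0.00
  S & (P & Q) = max(0, a+b−1) on (0.32, 0.00) = 0.00
  → value = 0.0000
Under algebraic product:
  P & Q = a·b on (0.4700, 0.3300) = 0.1551
  S & (P & Q) = a·b on (0.3200, 0.1551) = 0.0496
  → value = 0.0496
|0.0000 − 0.0496| = 0.050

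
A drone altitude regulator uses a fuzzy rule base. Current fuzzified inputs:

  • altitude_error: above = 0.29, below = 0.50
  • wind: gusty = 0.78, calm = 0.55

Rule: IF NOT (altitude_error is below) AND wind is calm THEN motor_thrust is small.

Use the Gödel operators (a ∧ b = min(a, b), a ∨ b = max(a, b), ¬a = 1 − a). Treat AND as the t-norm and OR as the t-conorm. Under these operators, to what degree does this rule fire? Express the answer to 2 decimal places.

0.50

firing strength: ¬below=1−0.50=0.50, calm=0.55; AND[min(a, b)] → w = 0.50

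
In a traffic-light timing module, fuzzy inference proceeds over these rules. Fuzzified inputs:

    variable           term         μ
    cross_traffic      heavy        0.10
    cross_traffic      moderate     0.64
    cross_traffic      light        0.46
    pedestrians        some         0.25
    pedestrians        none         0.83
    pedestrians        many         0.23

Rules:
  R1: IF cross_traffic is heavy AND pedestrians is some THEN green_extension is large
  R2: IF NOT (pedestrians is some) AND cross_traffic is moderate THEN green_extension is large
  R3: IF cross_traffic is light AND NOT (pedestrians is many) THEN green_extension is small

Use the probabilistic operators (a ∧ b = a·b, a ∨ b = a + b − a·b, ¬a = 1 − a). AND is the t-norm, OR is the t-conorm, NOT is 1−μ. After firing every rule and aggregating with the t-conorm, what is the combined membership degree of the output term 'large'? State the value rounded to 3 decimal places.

R1: heavy=0.10, some=0.25; AND[a·b] → w = 0.0250
R2: ¬some=1−0.25=0.75, moderate=0.64; AND[a·b] → w = 0.4800
R3: light=0.46, ¬many=1−0.23=0.77; AND[a·b] → w = 0.3542
Rules with consequent 'large': {R1, R2} → strengths 0.0250, 0.4800
Aggregate via t-conorm [a + b − a·b]: 0.4930

0.493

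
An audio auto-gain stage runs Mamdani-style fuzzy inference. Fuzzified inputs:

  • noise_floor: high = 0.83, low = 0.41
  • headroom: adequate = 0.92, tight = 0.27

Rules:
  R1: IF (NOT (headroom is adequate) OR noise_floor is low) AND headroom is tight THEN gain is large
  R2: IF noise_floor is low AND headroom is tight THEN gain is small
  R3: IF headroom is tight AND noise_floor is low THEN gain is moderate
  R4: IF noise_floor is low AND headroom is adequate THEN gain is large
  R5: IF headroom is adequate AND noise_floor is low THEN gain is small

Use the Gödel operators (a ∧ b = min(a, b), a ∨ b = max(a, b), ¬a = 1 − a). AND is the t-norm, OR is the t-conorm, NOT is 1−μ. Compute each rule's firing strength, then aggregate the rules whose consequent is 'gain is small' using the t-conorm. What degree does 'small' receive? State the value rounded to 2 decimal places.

0.41

R1: (¬adequate=1−0.92=0.08 OR low=0.41) = 0.41; AND[min(a, b)] with tight=0.27 → w = 0.27
R2: low=0.41, tight=0.27; AND[min(a, b)] → w = 0.27
R3: tight=0.27, low=0.41; AND[min(a, b)] → w = 0.27
R4: low=0.41, adequate=0.92; AND[min(a, b)] → w = 0.41
R5: adequate=0.92, low=0.41; AND[min(a, b)] → w = 0.41
Rules with consequent 'small': {R2, R5} → strengths 0.27, 0.41
Aggregate via t-conorm [max(a, b)]: 0.41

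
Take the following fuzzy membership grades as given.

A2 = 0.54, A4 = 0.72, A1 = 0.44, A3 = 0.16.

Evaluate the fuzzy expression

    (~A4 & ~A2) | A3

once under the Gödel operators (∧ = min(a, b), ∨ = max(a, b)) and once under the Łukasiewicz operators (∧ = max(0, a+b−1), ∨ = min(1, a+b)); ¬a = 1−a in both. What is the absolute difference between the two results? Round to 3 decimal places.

Under Gödel:
  ~A4 = 1 − 0.72 = 0.28
  ~A2 = 1 − 0.54 = 0.46
  ~A4 & ~A2 = min(a, b) on (0.28, 0.46) = 0.28
  (~A4 & ~A2) | A3 = max(a, b) on (0.28, 0.16) = 0.28
  → value = 0.2800
Under Łukasiewicz:
  ~A4 = 1 − 0.72 = 0.28
  ~A2 = 1 − 0.54 = 0.46
  ~A4 & ~A2 = max(0, a+b−1) on (0.28, 0.46) = 0.00
  (~A4 & ~A2) | A3 = min(1, a+b) on (0.00, 0.16) = 0.16
  → value = 0.1600
|0.2800 − 0.1600| = 0.120

0.120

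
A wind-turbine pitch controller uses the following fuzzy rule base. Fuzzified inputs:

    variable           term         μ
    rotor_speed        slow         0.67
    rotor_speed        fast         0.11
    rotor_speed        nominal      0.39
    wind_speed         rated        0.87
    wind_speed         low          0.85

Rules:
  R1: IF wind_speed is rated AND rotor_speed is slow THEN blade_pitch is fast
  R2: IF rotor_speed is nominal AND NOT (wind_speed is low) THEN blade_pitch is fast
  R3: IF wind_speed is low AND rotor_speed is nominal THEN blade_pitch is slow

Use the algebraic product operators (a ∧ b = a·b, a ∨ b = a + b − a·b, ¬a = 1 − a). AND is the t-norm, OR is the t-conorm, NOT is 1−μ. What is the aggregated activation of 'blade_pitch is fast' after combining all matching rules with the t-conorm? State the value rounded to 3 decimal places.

R1: rated=0.87, slow=0.67; AND[a·b] → w = 0.5829
R2: nominal=0.39, ¬low=1−0.85=0.15; AND[a·b] → w = 0.0585
R3: low=0.85, nominal=0.39; AND[a·b] → w = 0.3315
Rules with consequent 'fast': {R1, R2} → strengths 0.5829, 0.0585
Aggregate via t-conorm [a + b − a·b]: 0.6073

0.607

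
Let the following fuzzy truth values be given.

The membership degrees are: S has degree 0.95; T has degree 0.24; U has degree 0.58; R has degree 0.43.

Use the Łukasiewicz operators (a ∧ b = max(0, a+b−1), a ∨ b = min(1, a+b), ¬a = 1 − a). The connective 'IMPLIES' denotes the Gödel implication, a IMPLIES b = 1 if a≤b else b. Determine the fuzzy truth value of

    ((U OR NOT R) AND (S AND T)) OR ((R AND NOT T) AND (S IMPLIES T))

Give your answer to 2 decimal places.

NOT R = 1 − 0.43 = 0.57
U OR NOT R = min(1, a+b) on (0.58, 0.57) = 1.00
S AND T = max(0, a+b−1) on (0.95, 0.24) = 0.19
(U OR NOT R) AND (S AND T) = max(0, a+b−1) on (1.00, 0.19) = 0.19
NOT T = 1 − 0.24 = 0.76
R AND NOT T = max(0, a+b−1) on (0.43, 0.76) = 0.19
S IMPLIES T  [Gödel: 1 if a≤b else b] with a=0.95, b=0.24 → 0.24
(R AND NOT T) AND (S IMPLIES T) = max(0, a+b−1) on (0.19, 0.24) = 0.00
((U OR NOT R) AND (S AND T)) OR ((R AND NOT T) AND (S IMPLIES T)) = min(1, a+b) on (0.19, 0.00) = 0.19

0.19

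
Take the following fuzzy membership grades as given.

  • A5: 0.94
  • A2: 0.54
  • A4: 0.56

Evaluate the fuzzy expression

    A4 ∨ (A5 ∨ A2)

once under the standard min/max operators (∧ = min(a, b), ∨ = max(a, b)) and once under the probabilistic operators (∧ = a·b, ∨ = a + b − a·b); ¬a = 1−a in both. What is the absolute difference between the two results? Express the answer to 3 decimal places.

0.048

Under standard min/max:
  A5 ∨ A2 = max(a, b) on (0.94, 0.54) = 0.94
  A4 ∨ (A5 ∨ A2) = max(a, b) on (0.56, 0.94) = 0.94
  → value = 0.9400
Under probabilistic:
  A5 ∨ A2 = a + b − a·b on (0.9400, 0.5400) = 0.9724
  A4 ∨ (A5 ∨ A2) = a + b − a·b on (0.5600, 0.9724) = 0.9879
  → value = 0.9879
|0.9400 − 0.9879| = 0.048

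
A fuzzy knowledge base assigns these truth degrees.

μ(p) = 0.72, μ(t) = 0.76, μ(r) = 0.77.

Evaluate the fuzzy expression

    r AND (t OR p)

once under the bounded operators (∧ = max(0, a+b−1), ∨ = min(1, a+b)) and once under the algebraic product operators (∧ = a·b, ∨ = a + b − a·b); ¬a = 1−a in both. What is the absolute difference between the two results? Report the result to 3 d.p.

Under bounded:
  t OR p = min(1, a+b) on (0.76, 0.72) = 1.00
  r AND (t OR p) = max(0, a+b−1) on (0.77, 1.00) = 0.77
  → value = 0.7700
Under algebraic product:
  t OR p = a + b − a·b on (0.7600, 0.7200) = 0.9328
  r AND (t OR p) = a·b on (0.7700, 0.9328) = 0.7183
  → value = 0.7183
|0.7700 − 0.7183| = 0.052

0.052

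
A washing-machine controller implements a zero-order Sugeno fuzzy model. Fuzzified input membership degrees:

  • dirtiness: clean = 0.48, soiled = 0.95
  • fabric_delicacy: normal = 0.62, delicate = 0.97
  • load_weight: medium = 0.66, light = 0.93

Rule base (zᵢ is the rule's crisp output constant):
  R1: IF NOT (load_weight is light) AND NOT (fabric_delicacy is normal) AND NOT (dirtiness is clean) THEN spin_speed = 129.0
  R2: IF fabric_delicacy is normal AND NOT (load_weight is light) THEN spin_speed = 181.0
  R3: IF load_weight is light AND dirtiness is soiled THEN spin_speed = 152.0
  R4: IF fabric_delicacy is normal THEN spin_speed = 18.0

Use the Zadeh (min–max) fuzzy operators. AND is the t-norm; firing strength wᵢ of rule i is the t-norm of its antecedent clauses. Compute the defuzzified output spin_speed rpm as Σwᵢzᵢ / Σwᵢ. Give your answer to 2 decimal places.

R1 (z=129.0): ¬light=1−0.93=0.07, ¬normal=1−0.62=0.38, ¬clean=1−0.48=0.52; AND[min(a, b)] → w = 0.07
R2 (z=181.0): normal=0.62, ¬light=1−0.93=0.07; AND[min(a, b)] → w = 0.07
R3 (z=152.0): light=0.93, soiled=0.95; AND[min(a, b)] → w = 0.93
R4 (z=18.0): normal=0.62 → w = 0.62
Weighted average = (0.07·129.0 + 0.07·181.0 + 0.93·152.0 + 0.62·18.0) / (0.07 + 0.07 + 0.93 + 0.62)
  = 174.2200 / 1.6900 = 103.09

103.09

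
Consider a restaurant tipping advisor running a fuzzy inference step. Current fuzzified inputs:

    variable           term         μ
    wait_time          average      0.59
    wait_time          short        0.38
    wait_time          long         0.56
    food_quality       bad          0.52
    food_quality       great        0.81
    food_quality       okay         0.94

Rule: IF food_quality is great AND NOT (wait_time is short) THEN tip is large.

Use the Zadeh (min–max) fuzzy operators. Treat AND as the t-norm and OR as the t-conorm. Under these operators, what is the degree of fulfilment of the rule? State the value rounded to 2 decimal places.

firing strength: great=0.81, ¬short=1−0.38=0.62; AND[min(a, b)] → w = 0.62

0.62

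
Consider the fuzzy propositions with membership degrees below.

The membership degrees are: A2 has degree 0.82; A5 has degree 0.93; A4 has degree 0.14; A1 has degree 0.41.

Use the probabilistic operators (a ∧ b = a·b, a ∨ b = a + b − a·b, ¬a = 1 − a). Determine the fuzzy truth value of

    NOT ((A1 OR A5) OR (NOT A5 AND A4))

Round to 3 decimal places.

A1 OR A5 = a + b − a·b on (0.4100, 0.9300) = 0.9587
NOT A5 = 1 − 0.9300 = 0.0700
NOT A5 AND A4 = a·b on (0.0700, 0.1400) = 0.0098
(A1 OR A5) OR (NOT A5 AND A4) = a + b − a·b on (0.9587, 0.0098) = 0.9591
NOT ((A1 OR A5) OR (NOT A5 AND A4)) = 1 − 0.9591 = 0.0409

0.041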